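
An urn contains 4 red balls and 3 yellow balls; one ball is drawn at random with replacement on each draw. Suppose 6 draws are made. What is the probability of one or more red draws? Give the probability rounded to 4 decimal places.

0.9938

P(at least one) = 1 − P(none) = 1 − (1 − 0.571429)^6
= 1 − 0.006196 = 0.993804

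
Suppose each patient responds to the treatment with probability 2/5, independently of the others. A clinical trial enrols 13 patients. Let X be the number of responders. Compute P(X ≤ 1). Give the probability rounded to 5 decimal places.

0.01263

X ~ Binomial(13, 0.40); P(X ≤ 1) = Σ C(13,k) p^k (1−p)^(13−k) over k:
  k=0: C(13,0)·0.40^0·0.60^13 = 0.0013061
  k=1: C(13,1)·0.40^1·0.60^12 = 0.0113193
Total = 0.0126253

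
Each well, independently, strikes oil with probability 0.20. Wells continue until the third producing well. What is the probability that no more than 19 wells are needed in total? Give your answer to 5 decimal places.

Finishing within 19 wells ⇔ at least 3 successes in the first 19. With X ~ Binomial(19, 0.20), P(Y ≤ 19) = 1 − P(X ≤ 2).
  k=0: C(19,0)·0.20^0·0.80^19 = 0.0144115
  k=1: C(19,1)·0.20^1·0.80^18 = 0.0684547
  k=2: C(19,2)·0.20^2·0.80^17 = 0.1540231
1 − 0.2368893 = 0.7631107

0.76311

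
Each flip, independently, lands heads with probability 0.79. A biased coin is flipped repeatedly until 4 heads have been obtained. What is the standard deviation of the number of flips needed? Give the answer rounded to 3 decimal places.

Y = total flips until the fourth success; negative binomial with r=4, p=0.79.
SD(Y) = √[r(1−p)/p²] = √(1.34594) = 1.16015

1.160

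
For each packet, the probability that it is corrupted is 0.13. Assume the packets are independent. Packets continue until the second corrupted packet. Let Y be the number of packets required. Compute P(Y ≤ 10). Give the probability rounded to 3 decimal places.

Finishing within 10 packets ⇔ at least 2 successes in the first 10. With X ~ Binomial(10, 0.13), P(Y ≤ 10) = 1 − P(X ≤ 1).
  k=0: C(10,0)·0.13^0·0.87^10 = 0.24842
  k=1: C(10,1)·0.13^1·0.87^9 = 0.37121
1 − 0.61963 = 0.38037

0.380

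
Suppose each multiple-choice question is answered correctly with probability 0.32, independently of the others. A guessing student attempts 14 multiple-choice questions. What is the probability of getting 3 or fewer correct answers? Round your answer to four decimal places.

X ~ Binomial(14, 0.32); P(X ≤ 3) = Σ C(14,k) p^k (1−p)^(14−k) over k:
  k=0: C(14,0)·0.32^0·0.68^14 = 0.004520
  k=1: C(14,1)·0.32^1·0.68^13 = 0.029778
  k=2: C(14,2)·0.32^2·0.68^12 = 0.091085
  k=3: C(14,3)·0.32^3·0.68^11 = 0.171455
Total = 0.296838

0.2968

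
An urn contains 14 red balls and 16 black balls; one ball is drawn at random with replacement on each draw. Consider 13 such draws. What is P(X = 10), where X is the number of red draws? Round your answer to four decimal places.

0.0213

X ~ Binomial(n=13, p=0.466667).
P(X=10) = C(13,10) · p^10 · (1−p)^3
= 286 · 0.00048986 · 0.1517 = 0.021253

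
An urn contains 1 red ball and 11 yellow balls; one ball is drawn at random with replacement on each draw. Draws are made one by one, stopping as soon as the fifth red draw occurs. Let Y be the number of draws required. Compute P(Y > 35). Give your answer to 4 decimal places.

Needing more than 35 draws ⇔ fewer than 5 successes in the first 35. With X ~ Binomial(35, 0.083333), P(Y > 35) = P(X ≤ 4).
  k=0: C(35,0)·0.083333^0·0.916667^35 = 0.047577
  k=1: C(35,1)·0.083333^1·0.916667^34 = 0.151383
  k=2: C(35,2)·0.083333^2·0.916667^33 = 0.233955
  k=3: C(35,3)·0.083333^3·0.916667^32 = 0.233955
  k=4: C(35,4)·0.083333^4·0.916667^31 = 0.170149
P(X ≤ 4) = 0.837018

0.8370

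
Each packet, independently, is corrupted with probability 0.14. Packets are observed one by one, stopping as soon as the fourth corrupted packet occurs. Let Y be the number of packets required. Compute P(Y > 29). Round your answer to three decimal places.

0.406

Needing more than 29 packets ⇔ fewer than 4 successes in the first 29. With X ~ Binomial(29, 0.14), P(Y > 29) = P(X ≤ 3).
  k=0: C(29,0)·0.14^0·0.86^29 = 0.01260
  k=1: C(29,1)·0.14^1·0.86^28 = 0.05950
  k=2: C(29,2)·0.14^2·0.86^27 = 0.13559
  k=3: C(29,3)·0.14^3·0.86^26 = 0.19866
P(X ≤ 3) = 0.40635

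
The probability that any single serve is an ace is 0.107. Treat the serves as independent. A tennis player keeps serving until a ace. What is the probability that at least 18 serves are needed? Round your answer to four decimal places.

Y = number of serves to the first success; geometric, p = 0.107.
P(Y > 17) = P(first 17 all fail) = (1−p)^17 = 0.146041

0.1460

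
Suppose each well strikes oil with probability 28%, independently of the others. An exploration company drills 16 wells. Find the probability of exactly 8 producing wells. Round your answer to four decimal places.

X ~ Binomial(n=16, p=0.28).
P(X=8) = C(16,8) · p^8 · (1−p)^8
= 12870 · 3.778e-05 · 0.07222 = 0.035116

0.0351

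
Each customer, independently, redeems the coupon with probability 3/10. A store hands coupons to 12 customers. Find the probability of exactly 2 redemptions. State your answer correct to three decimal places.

0.168

X ~ Binomial(n=12, p=0.30).
P(X=2) = C(12,2) · p^2 · (1−p)^10
= 66 · 0.09 · 0.028248 = 0.16779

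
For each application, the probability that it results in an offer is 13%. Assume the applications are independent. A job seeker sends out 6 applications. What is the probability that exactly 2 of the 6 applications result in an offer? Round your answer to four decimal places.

0.1452

X ~ Binomial(n=6, p=0.13).
P(X=2) = C(6,2) · p^2 · (1−p)^4
= 15 · 0.0169 · 0.5729 = 0.145230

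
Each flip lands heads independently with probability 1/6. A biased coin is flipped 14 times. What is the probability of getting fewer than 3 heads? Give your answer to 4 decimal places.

0.5795

X ~ Binomial(14, 0.166667); P(X ≤ 2) = Σ C(14,k) p^k (1−p)^(14−k) over k:
  k=0: C(14,0)·0.166667^0·0.833333^14 = 0.077887
  k=1: C(14,1)·0.166667^1·0.833333^13 = 0.218082
  k=2: C(14,2)·0.166667^2·0.833333^12 = 0.283507
Total = 0.579476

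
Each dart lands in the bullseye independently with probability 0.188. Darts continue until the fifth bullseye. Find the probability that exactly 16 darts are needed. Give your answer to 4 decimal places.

Y = trial on which the fifth success occurs; negative binomial, r=5, p=0.188.
P(Y=16) = C(15,4) · p^5 · (1−p)^11
= 1365 · 0.00023485 · 0.10119 = 0.032437

0.0324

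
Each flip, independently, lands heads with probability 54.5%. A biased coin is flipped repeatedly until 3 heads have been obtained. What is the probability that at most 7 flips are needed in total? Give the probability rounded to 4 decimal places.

Finishing within 7 flips ⇔ at least 3 successes in the first 7. With X ~ Binomial(7, 0.545), P(Y ≤ 7) = 1 − P(X ≤ 2).
  k=0: C(7,0)·0.545^0·0.455^7 = 0.004037
  k=1: C(7,1)·0.545^1·0.455^6 = 0.033850
  k=2: C(7,2)·0.545^2·0.455^5 = 0.121638
1 − 0.159526 = 0.840474

0.8405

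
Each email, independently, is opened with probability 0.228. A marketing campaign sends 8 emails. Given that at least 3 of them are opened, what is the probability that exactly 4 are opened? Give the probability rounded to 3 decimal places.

0.251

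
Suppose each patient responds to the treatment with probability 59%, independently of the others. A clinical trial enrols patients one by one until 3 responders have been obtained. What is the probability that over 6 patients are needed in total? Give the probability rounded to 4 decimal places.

Needing more than 6 patients ⇔ fewer than 3 successes in the first 6. With X ~ Binomial(6, 0.59), P(Y > 6) = P(X ≤ 2).
  k=0: C(6,0)·0.59^0·0.41^6 = 0.004750
  k=1: C(6,1)·0.59^1·0.41^5 = 0.041013
  k=2: C(6,2)·0.59^2·0.41^4 = 0.147547
P(X ≤ 2) = 0.193310

0.1933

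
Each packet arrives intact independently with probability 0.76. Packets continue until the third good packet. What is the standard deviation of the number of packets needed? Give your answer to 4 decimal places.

Y = total packets until the third success; negative binomial with r=3, p=0.76.
SD(Y) = √[r(1−p)/p²] = √(1.246537) = 1.116484

1.1165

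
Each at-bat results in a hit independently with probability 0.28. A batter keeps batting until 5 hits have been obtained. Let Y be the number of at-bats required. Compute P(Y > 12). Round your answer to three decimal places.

0.775

Needing more than 12 at-bats ⇔ fewer than 5 successes in the first 12. With X ~ Binomial(12, 0.28), P(Y > 12) = P(X ≤ 4).
  k=0: C(12,0)·0.28^0·0.72^12 = 0.01941
  k=1: C(12,1)·0.28^1·0.72^11 = 0.09057
  k=2: C(12,2)·0.28^2·0.72^10 = 0.19372
  k=3: C(12,3)·0.28^3·0.72^9 = 0.25112
  k=4: C(12,4)·0.28^4·0.72^8 = 0.21973
P(X ≤ 4) = 0.77456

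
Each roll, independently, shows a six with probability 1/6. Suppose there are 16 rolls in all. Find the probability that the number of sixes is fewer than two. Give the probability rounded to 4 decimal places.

0.2272

X ~ Binomial(16, 0.166667); P(X ≤ 1) = Σ C(16,k) p^k (1−p)^(16−k) over k:
  k=0: C(16,0)·0.166667^0·0.833333^16 = 0.054088
  k=1: C(16,1)·0.166667^1·0.833333^15 = 0.173081
Total = 0.227169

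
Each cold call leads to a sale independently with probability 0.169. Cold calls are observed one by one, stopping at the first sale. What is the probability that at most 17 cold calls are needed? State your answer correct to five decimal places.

Y = number of cold calls to the first success; geometric, p = 0.169.
P(Y ≤ 17) = 1 − (1−p)^17 = 1 − 0.0429752 = 0.9570248

0.95702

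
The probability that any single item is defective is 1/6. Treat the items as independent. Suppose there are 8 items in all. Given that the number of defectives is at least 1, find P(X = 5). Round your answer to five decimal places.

0.00543

X ~ Binomial(8, 0.166667). Want P(X=5 | X≥1) = P(X=5) / P(X≥1).
P(X=5) = C(8,5)·0.166667^5·0.833333^3 = 0.0041676
P(X≥1) = 1 − 0.2325680 = 0.7674320
Ratio = 0.0041676 / 0.7674320 = 0.0054306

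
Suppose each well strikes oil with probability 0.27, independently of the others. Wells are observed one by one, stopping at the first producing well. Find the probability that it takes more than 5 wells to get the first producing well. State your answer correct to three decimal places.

0.207

Y = number of wells to the first success; geometric, p = 0.27.
P(Y > 5) = P(first 5 all fail) = (1−p)^5 = 0.20731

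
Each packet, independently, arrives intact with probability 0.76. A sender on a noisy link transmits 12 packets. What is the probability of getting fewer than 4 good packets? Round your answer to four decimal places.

0.0003

X ~ Binomial(12, 0.76); P(X ≤ 3) = Σ C(12,k) p^k (1−p)^(12−k) over k:
  k=0: C(12,0)·0.76^0·0.24^12 = 0.000000
  k=1: C(12,1)·0.76^1·0.24^11 = 0.000001
  k=2: C(12,2)·0.76^2·0.24^10 = 0.000024
  k=3: C(12,3)·0.76^3·0.24^9 = 0.000255
Total = 0.000281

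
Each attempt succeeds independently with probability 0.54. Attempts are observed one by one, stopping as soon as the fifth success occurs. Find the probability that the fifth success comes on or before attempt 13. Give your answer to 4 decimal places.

0.9197

Finishing within 13 attempts ⇔ at least 5 successes in the first 13. With X ~ Binomial(13, 0.54), P(Y ≤ 13) = 1 − P(X ≤ 4).
  k=0: C(13,0)·0.54^0·0.46^13 = 0.000041
  k=1: C(13,1)·0.54^1·0.46^12 = 0.000630
  k=2: C(13,2)·0.54^2·0.46^11 = 0.004438
  k=3: C(13,3)·0.54^3·0.46^10 = 0.019104
  k=4: C(13,4)·0.54^4·0.46^9 = 0.056066
1 − 0.080280 = 0.919720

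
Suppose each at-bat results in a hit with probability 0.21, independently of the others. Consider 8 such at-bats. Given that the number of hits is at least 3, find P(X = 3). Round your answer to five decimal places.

0.70768

X ~ Binomial(8, 0.21). Want P(X=3 | X≥3) = P(X=3) / P(X≥3).
P(X=3) = C(8,3)·0.21^3·0.79^5 = 0.1595811
P(X≥3) = 1 − 0.1517109 − 0.3226257 − 0.3001644 = 0.2254991
Ratio = 0.1595811 / 0.2254991 = 0.7076795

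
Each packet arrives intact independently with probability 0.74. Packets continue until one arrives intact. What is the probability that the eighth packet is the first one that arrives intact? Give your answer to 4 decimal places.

0.0001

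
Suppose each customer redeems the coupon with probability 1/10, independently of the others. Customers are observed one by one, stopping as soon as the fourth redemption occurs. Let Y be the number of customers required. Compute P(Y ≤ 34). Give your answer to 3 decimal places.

0.446

Finishing within 34 customers ⇔ at least 4 successes in the first 34. With X ~ Binomial(34, 0.10), P(Y ≤ 34) = 1 − P(X ≤ 3).
  k=0: C(34,0)·0.10^0·0.90^34 = 0.02781
  k=1: C(34,1)·0.10^1·0.90^33 = 0.10507
  k=2: C(34,2)·0.10^2·0.90^32 = 0.19263
  k=3: C(34,3)·0.10^3·0.90^31 = 0.22830
1 − 0.55382 = 0.44618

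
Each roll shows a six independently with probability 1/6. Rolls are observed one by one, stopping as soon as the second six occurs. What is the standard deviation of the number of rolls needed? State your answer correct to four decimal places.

Y = total rolls until the second success; negative binomial with r=2, p=0.166667.
SD(Y) = √[r(1−p)/p²] = √(60.000000) = 7.745967

7.7460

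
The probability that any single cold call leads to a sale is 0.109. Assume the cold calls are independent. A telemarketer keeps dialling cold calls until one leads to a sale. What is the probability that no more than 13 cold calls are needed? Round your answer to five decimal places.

Y = number of cold calls to the first success; geometric, p = 0.109.
P(Y ≤ 13) = 1 − (1−p)^13 = 1 − 0.2230541 = 0.7769459

0.77695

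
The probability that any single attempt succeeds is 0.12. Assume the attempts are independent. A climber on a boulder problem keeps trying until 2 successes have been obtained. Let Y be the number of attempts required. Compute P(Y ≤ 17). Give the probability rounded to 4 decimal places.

0.6223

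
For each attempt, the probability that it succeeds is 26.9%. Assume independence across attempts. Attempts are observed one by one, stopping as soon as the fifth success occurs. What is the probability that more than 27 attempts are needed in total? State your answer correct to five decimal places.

Needing more than 27 attempts ⇔ fewer than 5 successes in the first 27. With X ~ Binomial(27, 0.269), P(Y > 27) = P(X ≤ 4).
  k=0: C(27,0)·0.269^0·0.731^27 = 0.0002117
  k=1: C(27,1)·0.269^1·0.731^26 = 0.0021036
  k=2: C(27,2)·0.269^2·0.731^25 = 0.0100634
  k=3: C(27,3)·0.269^3·0.731^24 = 0.0308603
  k=4: C(27,4)·0.269^4·0.731^23 = 0.0681375
P(X ≤ 4) = 0.1113765

0.11138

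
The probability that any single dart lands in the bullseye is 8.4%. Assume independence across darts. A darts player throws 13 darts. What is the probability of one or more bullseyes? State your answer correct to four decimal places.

P(at least one) = 1 − P(none) = 1 − (1 − 0.084)^13
= 1 − 0.319625 = 0.680375

0.6804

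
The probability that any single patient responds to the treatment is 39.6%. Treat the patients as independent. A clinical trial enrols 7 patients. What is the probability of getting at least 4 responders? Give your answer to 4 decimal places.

0.2821

X ~ Binomial(7, 0.396); P(X ≥ 4) = Σ C(7,k) p^k (1−p)^(7−k) over k:
  k=4: C(7,4)·0.396^4·0.604^3 = 0.189653
  k=5: C(7,5)·0.396^5·0.604^2 = 0.074605
  k=6: C(7,6)·0.396^6·0.604^1 = 0.016304
  k=7: C(7,7)·0.396^7·0.604^0 = 0.001527
Total = 0.282090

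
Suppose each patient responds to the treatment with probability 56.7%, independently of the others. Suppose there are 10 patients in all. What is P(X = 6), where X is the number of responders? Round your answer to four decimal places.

0.2453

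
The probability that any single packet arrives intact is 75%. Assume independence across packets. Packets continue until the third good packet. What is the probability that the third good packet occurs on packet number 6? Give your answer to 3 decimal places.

0.066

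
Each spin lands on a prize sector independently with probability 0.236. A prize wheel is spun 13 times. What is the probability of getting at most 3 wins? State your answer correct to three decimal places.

X ~ Binomial(13, 0.236); P(X ≤ 3) = Σ C(13,k) p^k (1−p)^(13−k) over k:
  k=0: C(13,0)·0.236^0·0.764^13 = 0.03021
  k=1: C(13,1)·0.236^1·0.764^12 = 0.12133
  k=2: C(13,2)·0.236^2·0.764^11 = 0.22488
  k=3: C(13,3)·0.236^3·0.764^10 = 0.25470
Total = 0.63113

0.631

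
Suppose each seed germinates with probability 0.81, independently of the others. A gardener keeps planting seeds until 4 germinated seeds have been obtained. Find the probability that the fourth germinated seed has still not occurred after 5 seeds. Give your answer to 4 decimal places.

Needing more than 5 seeds ⇔ fewer than 4 successes in the first 5. With X ~ Binomial(5, 0.81), P(Y > 5) = P(X ≤ 3).
  k=0: C(5,0)·0.81^0·0.19^5 = 0.000248
  k=1: C(5,1)·0.81^1·0.19^4 = 0.005278
  k=2: C(5,2)·0.81^2·0.19^3 = 0.045002
  k=3: C(5,3)·0.81^3·0.19^2 = 0.191850
P(X ≤ 3) = 0.242378

0.2424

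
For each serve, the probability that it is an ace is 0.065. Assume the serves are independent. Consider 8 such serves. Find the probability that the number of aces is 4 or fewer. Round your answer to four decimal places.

X ~ Binomial(8, 0.065); P(X ≤ 4) = Σ C(8,k) p^k (1−p)^(8−k) over k:
  k=0: C(8,0)·0.065^0·0.935^8 = 0.584108
  k=1: C(8,1)·0.065^1·0.935^7 = 0.324851
  k=2: C(8,2)·0.065^2·0.935^6 = 0.079041
  k=3: C(8,3)·0.065^3·0.935^5 = 0.010990
  k=4: C(8,4)·0.065^4·0.935^4 = 0.000955
Total = 0.999945

0.9999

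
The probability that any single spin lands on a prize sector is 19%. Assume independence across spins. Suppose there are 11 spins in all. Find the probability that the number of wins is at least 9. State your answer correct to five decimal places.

X ~ Binomial(11, 0.19); P(X ≥ 9) = Σ C(11,k) p^k (1−p)^(11−k) over k:
  k=9: C(11,9)·0.19^9·0.81^2 = 0.0000116
  k=10: C(11,10)·0.19^10·0.81^1 = 0.0000005
  k=11: C(11,11)·0.19^11·0.81^0 = 0.0000000
Total = 0.0000122

0.00001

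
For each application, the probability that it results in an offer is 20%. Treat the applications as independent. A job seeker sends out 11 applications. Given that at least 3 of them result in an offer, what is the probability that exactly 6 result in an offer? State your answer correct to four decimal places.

0.0253

X ~ Binomial(11, 0.20). Want P(X=6 | X≥3) = P(X=6) / P(X≥3).
P(X=6) = C(11,6)·0.20^6·0.80^5 = 0.009689
P(X≥3) = 1 − 0.085899 − 0.236223 − 0.295279 = 0.382598
Ratio = 0.009689 / 0.382598 = 0.025324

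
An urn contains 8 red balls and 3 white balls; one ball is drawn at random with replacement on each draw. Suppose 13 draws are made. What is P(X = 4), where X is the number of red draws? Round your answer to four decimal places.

0.0017

X ~ Binomial(n=13, p=0.727273).
P(X=4) = C(13,4) · p^4 · (1−p)^9
= 715 · 0.27976 · 8.3475e-06 = 0.001670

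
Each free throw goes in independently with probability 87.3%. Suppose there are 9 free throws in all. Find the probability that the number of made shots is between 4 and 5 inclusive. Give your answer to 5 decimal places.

0.01904

X ~ Binomial(9, 0.873); P(4 ≤ X ≤ 5) = Σ C(9,k) p^k (1−p)^(9−k) over k:
  k=4: C(9,4)·0.873^4·0.127^5 = 0.0024179
  k=5: C(9,5)·0.873^5·0.127^4 = 0.0166210
Total = 0.0190389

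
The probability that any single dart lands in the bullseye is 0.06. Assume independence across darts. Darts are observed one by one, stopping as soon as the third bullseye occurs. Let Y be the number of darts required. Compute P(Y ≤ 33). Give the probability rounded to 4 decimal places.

Finishing within 33 darts ⇔ at least 3 successes in the first 33. With X ~ Binomial(33, 0.06), P(Y ≤ 33) = 1 − P(X ≤ 2).
  k=0: C(33,0)·0.06^0·0.94^33 = 0.129783
  k=1: C(33,1)·0.06^1·0.94^32 = 0.273374
  k=2: C(33,2)·0.06^2·0.94^31 = 0.279190
1 − 0.682347 = 0.317653

0.3177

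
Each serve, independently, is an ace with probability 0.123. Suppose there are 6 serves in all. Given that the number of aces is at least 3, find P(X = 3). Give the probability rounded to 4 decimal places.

0.8999

X ~ Binomial(6, 0.123). Want P(X=3 | X≥3) = P(X=3) / P(X≥3).
P(X=3) = C(6,3)·0.123^3·0.877^3 = 0.025104
P(X≥3) = 1 − 0.454986 − 0.382873 − 0.134246 = 0.027896
Ratio = 0.025104 / 0.027896 = 0.899906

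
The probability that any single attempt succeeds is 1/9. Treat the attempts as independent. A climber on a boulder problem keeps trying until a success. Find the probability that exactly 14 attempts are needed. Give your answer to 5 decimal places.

0.02403

Geometric (trials to first success), p = 0.111111.
P(Y = 14) = (1−p)^13 · p = 0.21628 · 0.111111 = 0.0240312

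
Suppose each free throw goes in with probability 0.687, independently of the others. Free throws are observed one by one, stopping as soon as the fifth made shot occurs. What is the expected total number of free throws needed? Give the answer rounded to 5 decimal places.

7.27802

Y = total free throws until the fifth success; negative binomial with r=5, p=0.687.
E[Y] = r / p = 5 / 0.687 = 7.2780204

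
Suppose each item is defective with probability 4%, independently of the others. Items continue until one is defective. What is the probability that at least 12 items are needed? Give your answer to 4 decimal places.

Y = number of items to the first success; geometric, p = 0.04.
P(Y > 11) = P(first 11 all fail) = (1−p)^11 = 0.638239

0.6382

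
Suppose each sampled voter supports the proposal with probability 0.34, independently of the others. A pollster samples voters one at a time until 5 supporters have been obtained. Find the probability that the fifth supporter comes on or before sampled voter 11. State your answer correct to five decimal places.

0.30585

Finishing within 11 sampled voters ⇔ at least 5 successes in the first 11. With X ~ Binomial(11, 0.34), P(Y ≤ 11) = 1 − P(X ≤ 4).
  k=0: C(11,0)·0.34^0·0.66^11 = 0.0103510
  k=1: C(11,1)·0.34^1·0.66^10 = 0.0586558
  k=2: C(11,2)·0.34^2·0.66^9 = 0.1510831
  k=3: C(11,3)·0.34^3·0.66^8 = 0.2334921
  k=4: C(11,4)·0.34^4·0.66^7 = 0.2405676
1 − 0.6941496 = 0.3058504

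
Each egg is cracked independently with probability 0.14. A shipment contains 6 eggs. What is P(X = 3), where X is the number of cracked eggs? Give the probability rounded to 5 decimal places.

0.03491

X ~ Binomial(n=6, p=0.14).
P(X=3) = C(6,3) · p^3 · (1−p)^3
= 20 · 0.002744 · 0.63606 = 0.0349068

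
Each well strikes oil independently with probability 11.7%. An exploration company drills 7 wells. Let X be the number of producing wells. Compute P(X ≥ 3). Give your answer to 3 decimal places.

X ~ Binomial(7, 0.117); P(X ≥ 3) = Σ C(7,k) p^k (1−p)^(7−k) over k:
  k=3: C(7,3)·0.117^3·0.883^4 = 0.03408
  k=4: C(7,4)·0.117^4·0.883^3 = 0.00452
  k=5: C(7,5)·0.117^5·0.883^2 = 0.00036
  k=6: C(7,6)·0.117^6·0.883^1 = 0.00002
  k=7: C(7,7)·0.117^7·0.883^0 = 0.00000
Total = 0.03897

0.039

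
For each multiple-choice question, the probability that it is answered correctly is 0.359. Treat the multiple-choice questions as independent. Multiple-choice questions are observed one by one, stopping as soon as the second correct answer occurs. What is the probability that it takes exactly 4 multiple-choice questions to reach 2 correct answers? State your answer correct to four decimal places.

Y = trial on which the second success occurs; negative binomial, r=2, p=0.359.
P(Y=4) = C(3,1) · p^2 · (1−p)^2
= 3 · 0.12888 · 0.41088 = 0.158864

0.1589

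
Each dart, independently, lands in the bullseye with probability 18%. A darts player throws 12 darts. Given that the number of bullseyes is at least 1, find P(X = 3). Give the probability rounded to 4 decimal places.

0.2370

X ~ Binomial(12, 0.18). Want P(X=3 | X≥1) = P(X=3) / P(X≥1).
P(X=3) = C(12,3)·0.18^3·0.82^9 = 0.215063
P(X≥1) = 1 − 0.092420 = 0.907580
Ratio = 0.215063 / 0.907580 = 0.236963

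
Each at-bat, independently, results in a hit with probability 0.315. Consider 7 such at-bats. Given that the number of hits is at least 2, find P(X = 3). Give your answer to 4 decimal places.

0.3434

X ~ Binomial(7, 0.315). Want P(X=3 | X≥2) = P(X=3) / P(X≥2).
P(X=3) = C(7,3)·0.315^3·0.685^4 = 0.240859
P(X≥2) = 1 − 0.070768 − 0.227799 = 0.701433
Ratio = 0.240859 / 0.701433 = 0.343380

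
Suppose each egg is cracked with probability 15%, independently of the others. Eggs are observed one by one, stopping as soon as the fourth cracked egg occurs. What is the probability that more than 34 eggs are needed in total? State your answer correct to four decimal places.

Needing more than 34 eggs ⇔ fewer than 4 successes in the first 34. With X ~ Binomial(34, 0.15), P(Y > 34) = P(X ≤ 3).
  k=0: C(34,0)·0.15^0·0.85^34 = 0.003983
  k=1: C(34,1)·0.15^1·0.85^33 = 0.023900
  k=2: C(34,2)·0.15^2·0.85^32 = 0.069591
  k=3: C(34,3)·0.15^3·0.85^31 = 0.130994
P(X ≤ 3) = 0.228468

0.2285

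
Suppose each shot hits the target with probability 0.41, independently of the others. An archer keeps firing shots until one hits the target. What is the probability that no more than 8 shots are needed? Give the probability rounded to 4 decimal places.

0.9853

Y = number of shots to the first success; geometric, p = 0.41.
P(Y ≤ 8) = 1 − (1−p)^8 = 1 − 0.014683 = 0.985317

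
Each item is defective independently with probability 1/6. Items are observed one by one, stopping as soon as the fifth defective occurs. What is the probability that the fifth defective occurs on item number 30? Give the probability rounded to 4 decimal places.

0.0320

Y = trial on which the fifth success occurs; negative binomial, r=5, p=0.166667.
P(Y=30) = C(29,4) · p^5 · (1−p)^25
= 23751 · 0.0001286 · 0.010483 = 0.032018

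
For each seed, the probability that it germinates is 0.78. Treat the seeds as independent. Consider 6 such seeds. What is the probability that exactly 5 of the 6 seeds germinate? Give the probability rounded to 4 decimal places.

X ~ Binomial(n=6, p=0.78).
P(X=5) = C(6,5) · p^5 · (1−p)^1
= 6 · 0.28872 · 0.22 = 0.381107

0.3811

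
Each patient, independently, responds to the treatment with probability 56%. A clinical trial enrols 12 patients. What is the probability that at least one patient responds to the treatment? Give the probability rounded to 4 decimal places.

0.9999

P(at least one) = 1 − P(none) = 1 − (1 − 0.56)^12
= 1 − 0.000053 = 0.999947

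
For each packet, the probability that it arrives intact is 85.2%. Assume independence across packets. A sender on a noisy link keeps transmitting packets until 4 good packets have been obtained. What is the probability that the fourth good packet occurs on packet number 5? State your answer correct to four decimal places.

0.3119

Y = trial on which the fourth success occurs; negative binomial, r=4, p=0.852.
P(Y=5) = C(4,3) · p^4 · (1−p)^1
= 4 · 0.52694 · 0.148 = 0.311946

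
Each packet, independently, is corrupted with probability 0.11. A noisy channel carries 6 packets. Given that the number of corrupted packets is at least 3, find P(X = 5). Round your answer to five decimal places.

X ~ Binomial(6, 0.11). Want P(X=5 | X≥3) = P(X=5) / P(X≥3).
P(X=5) = C(6,5)·0.11^5·0.89^1 = 0.0000860
P(X≥3) = 1 − 0.4969813 − 0.3685479 − 0.1138772 = 0.0205936
Ratio = 0.0000860 / 0.0205936 = 0.0041761

0.00418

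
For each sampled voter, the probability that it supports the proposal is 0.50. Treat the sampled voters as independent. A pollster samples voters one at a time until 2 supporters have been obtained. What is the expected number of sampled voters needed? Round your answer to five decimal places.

Y = total sampled voters until the second success; negative binomial with r=2, p=0.50.
E[Y] = r / p = 2 / 0.50 = 4.0000000

4.00000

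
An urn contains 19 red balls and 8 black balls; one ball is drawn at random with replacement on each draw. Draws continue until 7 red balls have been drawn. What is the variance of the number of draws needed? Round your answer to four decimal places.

4.1884

Y = total draws until the seventh success; negative binomial with r=7, p=0.703704.
Var(Y) = r(1−p)/p² = 7·0.296296 / 0.703704² = 4.188366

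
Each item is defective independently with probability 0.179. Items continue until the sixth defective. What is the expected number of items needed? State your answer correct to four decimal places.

Y = total items until the sixth success; negative binomial with r=6, p=0.179.
E[Y] = r / p = 6 / 0.179 = 33.519553

33.5196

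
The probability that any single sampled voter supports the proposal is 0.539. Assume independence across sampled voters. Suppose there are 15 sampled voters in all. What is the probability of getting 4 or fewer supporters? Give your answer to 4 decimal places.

X ~ Binomial(15, 0.539); P(X ≤ 4) = Σ C(15,k) p^k (1−p)^(15−k) over k:
  k=0: C(15,0)·0.539^0·0.461^15 = 0.000009
  k=1: C(15,1)·0.539^1·0.461^14 = 0.000158
  k=2: C(15,2)·0.539^2·0.461^13 = 0.001296
  k=3: C(15,3)·0.539^3·0.461^12 = 0.006564
  k=4: C(15,4)·0.539^4·0.461^11 = 0.023025
Total = 0.031052

0.0311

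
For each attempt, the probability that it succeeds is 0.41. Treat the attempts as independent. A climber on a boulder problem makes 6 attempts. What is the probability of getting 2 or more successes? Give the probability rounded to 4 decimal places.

0.7819

X ~ Binomial(6, 0.41); P(X ≥ 2) = Σ C(6,k) p^k (1−p)^(6−k) over k:
  k=2: C(6,2)·0.41^2·0.59^4 = 0.305539
  k=3: C(6,3)·0.41^3·0.59^3 = 0.283099
  k=4: C(6,4)·0.41^4·0.59^2 = 0.147547
  k=5: C(6,5)·0.41^5·0.59^1 = 0.041013
  k=6: C(6,6)·0.41^6·0.59^0 = 0.004750
Total = 0.781948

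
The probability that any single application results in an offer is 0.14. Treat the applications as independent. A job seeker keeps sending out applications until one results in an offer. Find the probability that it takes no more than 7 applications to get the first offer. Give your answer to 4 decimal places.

0.6521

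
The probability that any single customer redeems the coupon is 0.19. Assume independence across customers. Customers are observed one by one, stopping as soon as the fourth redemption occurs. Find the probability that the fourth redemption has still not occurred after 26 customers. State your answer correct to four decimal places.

Needing more than 26 customers ⇔ fewer than 4 successes in the first 26. With X ~ Binomial(26, 0.19), P(Y > 26) = P(X ≤ 3).
  k=0: C(26,0)·0.19^0·0.81^26 = 0.004175
  k=1: C(26,1)·0.19^1·0.81^25 = 0.025460
  k=2: C(26,2)·0.19^2·0.81^24 = 0.074650
  k=3: C(26,3)·0.19^3·0.81^23 = 0.140084
P(X ≤ 3) = 0.244369

0.2444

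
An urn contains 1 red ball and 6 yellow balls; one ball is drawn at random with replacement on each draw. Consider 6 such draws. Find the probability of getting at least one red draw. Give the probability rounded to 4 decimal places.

0.6034

P(at least one) = 1 − P(none) = 1 − (1 − 0.142857)^6
= 1 − 0.396569 = 0.603431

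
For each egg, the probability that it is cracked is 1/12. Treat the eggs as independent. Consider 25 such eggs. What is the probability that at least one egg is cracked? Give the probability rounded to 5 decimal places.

0.88642

P(at least one) = 1 − P(none) = 1 − (1 − 0.083333)^25
= 1 − 0.1135758 = 0.8864242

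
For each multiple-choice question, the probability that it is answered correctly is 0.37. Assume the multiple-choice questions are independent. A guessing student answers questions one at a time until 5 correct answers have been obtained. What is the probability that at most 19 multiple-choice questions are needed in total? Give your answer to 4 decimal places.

0.8878

Finishing within 19 multiple-choice questions ⇔ at least 5 successes in the first 19. With X ~ Binomial(19, 0.37), P(Y ≤ 19) = 1 − P(X ≤ 4).
  k=0: C(19,0)·0.37^0·0.63^19 = 0.000154
  k=1: C(19,1)·0.37^1·0.63^18 = 0.001718
  k=2: C(19,2)·0.37^2·0.63^17 = 0.009082
  k=3: C(19,3)·0.37^3·0.63^16 = 0.030226
  k=4: C(19,4)·0.37^4·0.63^15 = 0.071007
1 − 0.112187 = 0.887813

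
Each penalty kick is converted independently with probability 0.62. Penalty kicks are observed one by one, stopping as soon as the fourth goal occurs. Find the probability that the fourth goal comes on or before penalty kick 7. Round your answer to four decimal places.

Finishing within 7 penalty kicks ⇔ at least 4 successes in the first 7. With X ~ Binomial(7, 0.62), P(Y ≤ 7) = 1 − P(X ≤ 3).
  k=0: C(7,0)·0.62^0·0.38^7 = 0.001144
  k=1: C(7,1)·0.62^1·0.38^6 = 0.013067
  k=2: C(7,2)·0.62^2·0.38^5 = 0.063962
  k=3: C(7,3)·0.62^3·0.38^4 = 0.173931
1 − 0.252105 = 0.747895

0.7479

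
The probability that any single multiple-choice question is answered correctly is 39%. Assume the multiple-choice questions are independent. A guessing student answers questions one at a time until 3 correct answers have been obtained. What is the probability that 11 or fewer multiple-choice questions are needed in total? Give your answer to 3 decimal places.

0.867

Finishing within 11 multiple-choice questions ⇔ at least 3 successes in the first 11. With X ~ Binomial(11, 0.39), P(Y ≤ 11) = 1 − P(X ≤ 2).
  k=0: C(11,0)·0.39^0·0.61^11 = 0.00435
  k=1: C(11,1)·0.39^1·0.61^10 = 0.03060
  k=2: C(11,2)·0.39^2·0.61^9 = 0.09783
1 − 0.13278 = 0.86722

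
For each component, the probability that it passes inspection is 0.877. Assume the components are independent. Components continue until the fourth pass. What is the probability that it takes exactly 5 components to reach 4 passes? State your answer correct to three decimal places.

Y = trial on which the fourth success occurs; negative binomial, r=4, p=0.877.
P(Y=5) = C(4,3) · p^4 · (1−p)^1
= 4 · 0.59156 · 0.123 = 0.29105

0.291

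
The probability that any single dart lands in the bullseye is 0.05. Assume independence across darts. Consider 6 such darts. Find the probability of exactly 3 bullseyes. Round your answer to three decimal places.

X ~ Binomial(n=6, p=0.05).
P(X=3) = C(6,3) · p^3 · (1−p)^3
= 20 · 0.000125 · 0.85737 = 0.00214

0.002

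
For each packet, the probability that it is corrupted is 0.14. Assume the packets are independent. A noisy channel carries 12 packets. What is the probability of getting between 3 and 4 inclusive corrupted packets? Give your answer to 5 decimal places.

0.21224

X ~ Binomial(12, 0.14); P(3 ≤ X ≤ 4) = Σ C(12,k) p^k (1−p)^(12−k) over k:
  k=3: C(12,3)·0.14^3·0.86^9 = 0.1553434
  k=4: C(12,4)·0.14^4·0.86^8 = 0.0568990
Total = 0.2122425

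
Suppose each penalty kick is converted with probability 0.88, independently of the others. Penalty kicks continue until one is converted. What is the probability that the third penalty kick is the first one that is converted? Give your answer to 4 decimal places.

Geometric (trials to first success), p = 0.88.
P(Y = 3) = (1−p)^2 · p = 0.0144 · 0.88 = 0.012672

0.0127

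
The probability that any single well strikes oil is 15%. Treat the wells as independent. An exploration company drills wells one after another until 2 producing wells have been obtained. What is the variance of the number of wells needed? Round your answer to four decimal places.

Y = total wells until the second success; negative binomial with r=2, p=0.15.
Var(Y) = r(1−p)/p² = 2·0.85 / 0.15² = 75.555556

75.5556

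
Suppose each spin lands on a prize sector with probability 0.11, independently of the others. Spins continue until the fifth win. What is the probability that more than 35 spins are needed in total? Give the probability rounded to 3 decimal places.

Needing more than 35 spins ⇔ fewer than 5 successes in the first 35. With X ~ Binomial(35, 0.11), P(Y > 35) = P(X ≤ 4).
  k=0: C(35,0)·0.11^0·0.89^35 = 0.01693
  k=1: C(35,1)·0.11^1·0.89^34 = 0.07324
  k=2: C(35,2)·0.11^2·0.89^33 = 0.15388
  k=3: C(35,3)·0.11^3·0.89^32 = 0.20920
  k=4: C(35,4)·0.11^4·0.89^31 = 0.20685
P(X ≤ 4) = 0.66010

0.660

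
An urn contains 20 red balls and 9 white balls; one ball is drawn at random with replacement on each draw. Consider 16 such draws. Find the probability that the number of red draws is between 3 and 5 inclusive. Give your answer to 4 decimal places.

0.0021

X ~ Binomial(16, 0.689655); P(3 ≤ X ≤ 5) = Σ C(16,k) p^k (1−p)^(16−k) over k:
  k=3: C(16,3)·0.689655^3·0.310345^13 = 0.000046
  k=4: C(16,4)·0.689655^4·0.310345^12 = 0.000329
  k=5: C(16,5)·0.689655^5·0.310345^11 = 0.001753
Total = 0.002127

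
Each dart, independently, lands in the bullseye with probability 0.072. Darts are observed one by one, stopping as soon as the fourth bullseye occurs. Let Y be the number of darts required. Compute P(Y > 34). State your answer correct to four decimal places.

0.7732

Needing more than 34 darts ⇔ fewer than 4 successes in the first 34. With X ~ Binomial(34, 0.072), P(Y > 34) = P(X ≤ 3).
  k=0: C(34,0)·0.072^0·0.928^34 = 0.078819
  k=1: C(34,1)·0.072^1·0.928^33 = 0.207919
  k=2: C(34,2)·0.072^2·0.928^32 = 0.266172
  k=3: C(34,3)·0.072^3·0.928^31 = 0.220281
P(X ≤ 3) = 0.773191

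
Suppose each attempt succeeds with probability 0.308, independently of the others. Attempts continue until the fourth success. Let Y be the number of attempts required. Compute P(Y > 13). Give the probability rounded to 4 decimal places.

Needing more than 13 attempts ⇔ fewer than 4 successes in the first 13. With X ~ Binomial(13, 0.308), P(Y > 13) = P(X ≤ 3).
  k=0: C(13,0)·0.308^0·0.692^13 = 0.008344
  k=1: C(13,1)·0.308^1·0.692^12 = 0.048280
  k=2: C(13,2)·0.308^2·0.692^11 = 0.128933
  k=3: C(13,3)·0.308^3·0.692^10 = 0.210416
P(X ≤ 3) = 0.395973

0.3960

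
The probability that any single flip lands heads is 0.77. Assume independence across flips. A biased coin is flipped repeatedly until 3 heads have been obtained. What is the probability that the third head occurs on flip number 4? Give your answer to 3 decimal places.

Y = trial on which the third success occurs; negative binomial, r=3, p=0.77.
P(Y=4) = C(3,2) · p^3 · (1−p)^1
= 3 · 0.45653 · 0.23 = 0.31501

0.315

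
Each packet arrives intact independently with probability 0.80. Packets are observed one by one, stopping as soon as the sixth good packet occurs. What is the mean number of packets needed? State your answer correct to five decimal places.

Y = total packets until the sixth success; negative binomial with r=6, p=0.80.
E[Y] = r / p = 6 / 0.80 = 7.5000000

7.50000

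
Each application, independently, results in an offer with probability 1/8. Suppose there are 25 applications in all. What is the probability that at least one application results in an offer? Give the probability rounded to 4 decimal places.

0.9645

P(at least one) = 1 − P(none) = 1 − (1 − 0.125)^25
= 1 − 0.035498 = 0.964502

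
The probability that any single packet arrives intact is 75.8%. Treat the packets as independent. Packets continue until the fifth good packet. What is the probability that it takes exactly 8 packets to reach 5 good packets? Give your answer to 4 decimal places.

Y = trial on which the fifth success occurs; negative binomial, r=5, p=0.758.
P(Y=8) = C(7,4) · p^5 · (1−p)^3
= 35 · 0.25023 · 0.014172 = 0.124125

0.1241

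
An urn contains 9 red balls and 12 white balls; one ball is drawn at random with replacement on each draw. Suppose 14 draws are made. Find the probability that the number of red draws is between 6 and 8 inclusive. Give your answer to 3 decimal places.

0.512

X ~ Binomial(14, 0.428571); P(6 ≤ X ≤ 8) = Σ C(14,k) p^k (1−p)^(14−k) over k:
  k=6: C(14,6)·0.428571^6·0.571429^8 = 0.21154
  k=7: C(14,7)·0.428571^7·0.571429^7 = 0.18132
  k=8: C(14,8)·0.428571^8·0.571429^6 = 0.11899
Total = 0.51185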